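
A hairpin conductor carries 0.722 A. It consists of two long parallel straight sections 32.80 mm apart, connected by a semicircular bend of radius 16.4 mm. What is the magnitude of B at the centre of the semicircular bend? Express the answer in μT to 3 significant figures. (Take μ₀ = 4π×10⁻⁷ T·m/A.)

The semicircular arc contributes B_arc = μ₀I·π/(4πR) = μ₀I/(4R) = 1.38×10⁻⁵ T.
Each semi-infinite lead is at perpendicular distance R = 0.0164 m from the centre, with the perpendicular foot at its near end, so it contributes μ₀I/(4πR); both point the same way, together 8.80×10⁻⁶ T.
Arc and leads all point the same direction: B = 1.38×10⁻⁵ + 8.80×10⁻⁶ = 2.26×10⁻⁵ T.

B ≈ 22.6 μT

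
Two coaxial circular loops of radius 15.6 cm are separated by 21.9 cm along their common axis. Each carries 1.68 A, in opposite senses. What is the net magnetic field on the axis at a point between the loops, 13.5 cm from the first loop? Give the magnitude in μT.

B ≈ 1.69 μT

Each loop contributes B = μ₀IR²/[2(R²+z²)^(3/2)] on the axis, with z measured from that loop.
Loop 1 (z = 0.135 m): B₁ = 2.93×10⁻⁶ T. Loop 2 (z = 0.084 m): B₂ = 4.62×10⁻⁶ T.
The fields oppose: B = |B₁ − B₂| = 1.69×10⁻⁶ T.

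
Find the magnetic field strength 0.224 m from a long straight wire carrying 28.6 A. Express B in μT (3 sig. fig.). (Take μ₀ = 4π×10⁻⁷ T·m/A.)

B ≈ 25.5 μT

For an infinitely long straight wire, B = μ₀I/(2πd).
B = (4π×10⁻⁷ × 28.6) / (2π × 0.224) = 2.55×10⁻⁵ T.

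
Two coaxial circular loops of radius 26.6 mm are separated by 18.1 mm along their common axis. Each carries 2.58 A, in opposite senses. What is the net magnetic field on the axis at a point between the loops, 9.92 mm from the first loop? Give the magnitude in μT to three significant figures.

B ≈ 3.09 μT

Each loop contributes B = μ₀IR²/[2(R²+z²)^(3/2)] on the axis, with z measured from that loop.
Loop 1 (z = 0.00992 m): B₁ = 5.01×10⁻⁵ T. Loop 2 (z = 0.00818 m): B₂ = 5.32×10⁻⁵ T.
The fields oppose: B = |B₁ − B₂| = 3.09×10⁻⁶ T.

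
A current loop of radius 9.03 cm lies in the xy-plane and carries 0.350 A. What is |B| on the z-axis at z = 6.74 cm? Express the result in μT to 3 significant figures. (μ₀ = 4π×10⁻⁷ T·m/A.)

B ≈ 1.25 μT

On the axis of a circular loop, B = μ₀IR² / [2(R²+z²)^(3/2)].
R² + z² = (0.0903)² + (0.0674)² = 0.0127 m², and (R²+z²)^(3/2) = 1.43×10⁻³ m³.
B = (4π×10⁻⁷ × 0.350 × 0.008154) / (2 × 1.43×10⁻³) = 1.25×10⁻⁶ T.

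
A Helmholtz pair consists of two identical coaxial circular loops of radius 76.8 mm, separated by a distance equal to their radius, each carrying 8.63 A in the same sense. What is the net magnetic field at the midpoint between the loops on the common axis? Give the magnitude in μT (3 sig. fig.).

Each loop contributes B = μ₀IR²/[2(R²+z²)^(3/2)] on the axis, with z measured from that loop.
Loop 1 (z = 0.0384 m): B₁ = 5.05×10⁻⁵ T. Loop 2 (z = 0.0384 m): B₂ = 5.05×10⁻⁵ T.
The fields add: B = B₁ + B₂ = 1.01×10⁻⁴ T.

B ≈ 101 μT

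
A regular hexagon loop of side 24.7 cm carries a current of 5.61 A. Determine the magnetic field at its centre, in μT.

Each side is a finite straight segment at perpendicular distance d = a/(2 tan(π/6)) = 0.2139 m from the centre, with end-angles ±π/6.
One side contributes B₁ = (μ₀I/4πd)·2 sin(π/6) = 2.62×10⁻⁶ T.
All 6 sides add in the same direction: B = 6 × 2.62×10⁻⁶ = 1.57×10⁻⁵ T.

B ≈ 15.7 μT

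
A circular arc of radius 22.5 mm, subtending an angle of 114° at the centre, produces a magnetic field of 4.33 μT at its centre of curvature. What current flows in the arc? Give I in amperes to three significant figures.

For a circular arc, B = μ₀Iφ/(4πR) with φ in radians; here φ = 1.99 rad.
So I = 4πRB/(μ₀φ) = 4π × 0.0225 × 4.33×10⁻⁶ / (4π×10⁻⁷ × 1.99) = 0.490 A.

I ≈ 0.490 A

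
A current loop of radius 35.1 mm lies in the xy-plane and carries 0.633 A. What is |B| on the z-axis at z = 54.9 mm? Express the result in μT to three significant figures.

On the axis of a circular loop, B = μ₀IR² / [2(R²+z²)^(3/2)].
R² + z² = (0.0351)² + (0.0549)² = 0.004246 m², and (R²+z²)^(3/2) = 2.77×10⁻⁴ m³.
B = (4π×10⁻⁷ × 0.633 × 0.001232) / (2 × 2.77×10⁻⁴) = 1.77×10⁻⁶ T.

B ≈ 1.77 μT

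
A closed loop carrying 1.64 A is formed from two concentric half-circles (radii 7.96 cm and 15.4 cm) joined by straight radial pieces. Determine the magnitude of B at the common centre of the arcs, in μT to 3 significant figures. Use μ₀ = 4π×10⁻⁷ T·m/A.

B ≈ 3.13 μT

The radial connectors point toward the centre, so dl × r̂ = 0 and they contribute nothing.
Each semicircle gives μ₀I/(4R): inner arc 6.47×10⁻⁶ T, outer arc 3.35×10⁻⁶ T.
The two arcs carry current in opposite angular senses, so their fields oppose: B = |6.47×10⁻⁶ − 3.35×10⁻⁶| = 3.13×10⁻⁶ T.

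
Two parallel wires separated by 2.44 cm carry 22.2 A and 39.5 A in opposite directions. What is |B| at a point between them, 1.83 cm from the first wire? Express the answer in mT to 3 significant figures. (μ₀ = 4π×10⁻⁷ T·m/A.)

Each long wire gives B = μ₀I/(2πd). Distances are d₁ = 0.0183 m and d₂ = 0.0061 m.
B₁ = 2.43×10⁻⁴ T, B₂ = 1.30×10⁻³ T.
Between antiparallel currents both contributions point the same way, so they add. B = B₁ + B₂ = 2.43×10⁻⁴ + 1.30×10⁻³ = 1.54×10⁻³ T.

B ≈ 1.54 mT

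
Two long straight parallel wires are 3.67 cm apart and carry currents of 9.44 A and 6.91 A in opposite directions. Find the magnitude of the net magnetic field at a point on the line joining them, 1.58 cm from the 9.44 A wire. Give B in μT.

B ≈ 186 μT

Each long wire gives B = μ₀I/(2πd). Distances are d₁ = 0.0158 m and d₂ = 0.0209 m.
B₁ = 1.19×10⁻⁴ T, B₂ = 6.61×10⁻⁵ T.
Between antiparallel currents both contributions point the same way, so they add. B = B₁ + B₂ = 1.19×10⁻⁴ + 6.61×10⁻⁵ = 1.86×10⁻⁴ T.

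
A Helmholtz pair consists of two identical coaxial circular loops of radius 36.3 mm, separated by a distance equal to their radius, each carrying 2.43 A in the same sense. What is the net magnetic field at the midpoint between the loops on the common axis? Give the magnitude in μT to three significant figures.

Each loop contributes B = μ₀IR²/[2(R²+z²)^(3/2)] on the axis, with z measured from that loop.
Loop 1 (z = 0.01815 m): B₁ = 3.01×10⁻⁵ T. Loop 2 (z = 0.01815 m): B₂ = 3.01×10⁻⁵ T.
The fields add: B = B₁ + B₂ = 6.02×10⁻⁵ T.

B ≈ 60.2 μT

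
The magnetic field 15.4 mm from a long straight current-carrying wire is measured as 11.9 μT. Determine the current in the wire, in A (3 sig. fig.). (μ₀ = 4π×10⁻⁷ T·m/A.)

For a long straight wire B = μ₀I/(2πd), so I = 2πdB/μ₀.
I = 2π × 0.0154 × 1.19×10⁻⁵ / (4π×10⁻⁷) = 0.916 A.

I ≈ 0.916 A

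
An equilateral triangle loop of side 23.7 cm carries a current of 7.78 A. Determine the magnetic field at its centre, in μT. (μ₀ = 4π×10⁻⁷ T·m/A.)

Each side is a finite straight segment at perpendicular distance d = a/(2 tan(π/3)) = 0.06842 m from the centre, with end-angles ±π/3.
One side contributes B₁ = (μ₀I/4πd)·2 sin(π/3) = 1.97×10⁻⁵ T.
All 3 sides add in the same direction: B = 3 × 1.97×10⁻⁵ = 5.91×10⁻⁵ T.

B ≈ 59.1 μT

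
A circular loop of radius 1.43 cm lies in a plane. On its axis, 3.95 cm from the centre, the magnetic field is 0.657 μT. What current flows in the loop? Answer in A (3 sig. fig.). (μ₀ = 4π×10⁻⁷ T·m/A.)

I ≈ 0.379 A

On the axis of a loop, B = μ₀IR²/[2(R²+z²)^(3/2)], so I = 2B(R²+z²)^(3/2)/(μ₀R²).
R² + z² = 0.0002045 + 0.00156 = 0.001765 m²; raised to 3/2 gives 7.41×10⁻⁵ m³.
I = 2 × 6.57×10⁻⁷ × 7.41×10⁻⁵ / (1.26×10⁻⁶ × 0.0002045) = 0.379 A.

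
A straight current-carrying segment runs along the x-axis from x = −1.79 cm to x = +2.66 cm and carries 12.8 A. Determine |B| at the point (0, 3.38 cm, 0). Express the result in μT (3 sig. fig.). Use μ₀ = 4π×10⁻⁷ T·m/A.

B ≈ 41.1 μT

For a finite straight segment, B = (μ₀I/4πd)(sinθ₁ + sinθ₂), where θ₁, θ₂ are the angles from the perpendicular to each end.
The perpendicular distance is d = 0.0338 m; the end-offsets along the wire are a = 0.0179 m and b = 0.0266 m.
sinθ₁ = 0.0179/√(0.0179²+0.0338²) = 0.4680; sinθ₂ = 0.0266/√(0.0266²+0.0338²) = 0.6184.
B = (4π×10⁻⁷ × 12.8) / (4π × 0.0338) × (0.4680 + 0.6184) = 4.11×10⁻⁵ T.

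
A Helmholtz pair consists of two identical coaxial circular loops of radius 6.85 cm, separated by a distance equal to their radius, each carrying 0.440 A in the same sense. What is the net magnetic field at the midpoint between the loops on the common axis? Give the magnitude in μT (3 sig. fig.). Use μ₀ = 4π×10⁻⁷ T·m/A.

B ≈ 5.78 μT

Each loop contributes B = μ₀IR²/[2(R²+z²)^(3/2)] on the axis, with z measured from that loop.
Loop 1 (z = 0.03425 m): B₁ = 2.89×10⁻⁶ T. Loop 2 (z = 0.03425 m): B₂ = 2.89×10⁻⁶ T.
The fields add: B = B₁ + B₂ = 5.78×10⁻⁶ T.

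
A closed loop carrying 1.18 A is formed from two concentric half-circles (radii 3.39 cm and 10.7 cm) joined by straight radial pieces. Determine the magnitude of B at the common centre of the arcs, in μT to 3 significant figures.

B ≈ 7.47 μT

The radial connectors point toward the centre, so dl × r̂ = 0 and they contribute nothing.
Each semicircle gives μ₀I/(4R): inner arc 1.09×10⁻⁵ T, outer arc 3.46×10⁻⁶ T.
The two arcs carry current in opposite angular senses, so their fields oppose: B = |1.09×10⁻⁵ − 3.46×10⁻⁶| = 7.47×10⁻⁶ T.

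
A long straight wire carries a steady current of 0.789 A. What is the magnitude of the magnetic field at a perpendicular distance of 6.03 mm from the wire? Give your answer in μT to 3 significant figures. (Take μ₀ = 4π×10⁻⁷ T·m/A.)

For an infinitely long straight wire, B = μ₀I/(2πd).
B = (4π×10⁻⁷ × 0.789) / (2π × 0.00603) = 2.62×10⁻⁵ T.

B ≈ 26.2 μT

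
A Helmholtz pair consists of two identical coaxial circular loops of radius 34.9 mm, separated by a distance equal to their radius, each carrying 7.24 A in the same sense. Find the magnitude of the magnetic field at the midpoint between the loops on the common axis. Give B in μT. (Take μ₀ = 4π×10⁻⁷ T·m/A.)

B ≈ 187 μT

Each loop contributes B = μ₀IR²/[2(R²+z²)^(3/2)] on the axis, with z measured from that loop.
Loop 1 (z = 0.01745 m): B₁ = 9.33×10⁻⁵ T. Loop 2 (z = 0.01745 m): B₂ = 9.33×10⁻⁵ T.
The fields add: B = B₁ + B₂ = 1.87×10⁻⁴ T.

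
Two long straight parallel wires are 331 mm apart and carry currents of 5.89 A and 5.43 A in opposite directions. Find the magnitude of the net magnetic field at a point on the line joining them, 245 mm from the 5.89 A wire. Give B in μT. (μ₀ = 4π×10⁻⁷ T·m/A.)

Each long wire gives B = μ₀I/(2πd). Distances are d₁ = 0.245 m and d₂ = 0.086 m.
B₁ = 4.81×10⁻⁶ T, B₂ = 1.26×10⁻⁵ T.
Between antiparallel currents both contributions point the same way, so they add. B = B₁ + B₂ = 4.81×10⁻⁶ + 1.26×10⁻⁵ = 1.74×10⁻⁵ T.

B ≈ 17.4 μT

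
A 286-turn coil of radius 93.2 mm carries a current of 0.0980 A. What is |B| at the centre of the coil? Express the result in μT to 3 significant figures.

B ≈ 189 μT

For an N-turn flat coil, B = Nμ₀I/(2R) with R = 0.0932 m.
B = 286 × 6.61×10⁻⁷ T = 1.89×10⁻⁴ T.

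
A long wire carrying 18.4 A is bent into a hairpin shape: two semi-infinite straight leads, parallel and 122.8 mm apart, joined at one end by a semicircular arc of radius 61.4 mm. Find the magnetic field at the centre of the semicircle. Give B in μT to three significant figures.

The semicircular arc contributes B_arc = μ₀I·π/(4πR) = μ₀I/(4R) = 9.41×10⁻⁵ T.
Each semi-infinite lead is at perpendicular distance R = 0.0614 m from the centre, with the perpendicular foot at its near end, so it contributes μ₀I/(4πR); both point the same way, together 5.99×10⁻⁵ T.
Arc and leads all point the same direction: B = 9.41×10⁻⁵ + 5.99×10⁻⁵ = 1.54×10⁻⁴ T.

B ≈ 154 μT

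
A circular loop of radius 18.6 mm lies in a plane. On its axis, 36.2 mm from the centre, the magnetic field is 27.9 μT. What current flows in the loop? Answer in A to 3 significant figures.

I ≈ 8.65 A

On the axis of a loop, B = μ₀IR²/[2(R²+z²)^(3/2)], so I = 2B(R²+z²)^(3/2)/(μ₀R²).
R² + z² = 0.000346 + 0.00131 = 0.001656 m²; raised to 3/2 gives 6.74×10⁻⁵ m³.
I = 2 × 2.79×10⁻⁵ × 6.74×10⁻⁵ / (1.26×10⁻⁶ × 0.000346) = 8.65 A.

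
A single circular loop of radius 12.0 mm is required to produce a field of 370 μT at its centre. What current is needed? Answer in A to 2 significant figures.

I ≈ 7.1 A

At the centre of a circular loop B = μ₀I/(2R), so I = 2RB/μ₀.
With R = 0.012 m, I = 2 × 0.012 × 3.70×10⁻⁴ / (4π×10⁻⁷) = 7.07 A.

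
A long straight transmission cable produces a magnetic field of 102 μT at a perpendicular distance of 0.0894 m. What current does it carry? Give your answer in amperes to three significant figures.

For a long straight wire B = μ₀I/(2πd), so I = 2πdB/μ₀.
I = 2π × 0.0894 × 1.02×10⁻⁴ / (4π×10⁻⁷) = 45.6 A.

I ≈ 45.6 A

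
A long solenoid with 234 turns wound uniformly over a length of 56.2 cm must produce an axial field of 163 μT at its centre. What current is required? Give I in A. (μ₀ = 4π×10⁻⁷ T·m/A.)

I ≈ 0.312 A

Inside a long solenoid B = μ₀nI with n = 416.4 m⁻¹, so I = B/(μ₀n).
I = 1.63×10⁻⁴ / (4π×10⁻⁷ × 416.4) = 0.312 A.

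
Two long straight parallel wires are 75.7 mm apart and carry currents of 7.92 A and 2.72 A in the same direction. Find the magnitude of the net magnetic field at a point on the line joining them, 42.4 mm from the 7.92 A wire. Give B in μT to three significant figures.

B ≈ 21.0 μT

Each long wire gives B = μ₀I/(2πd). Distances are d₁ = 0.0424 m and d₂ = 0.0333 m.
B₁ = 3.74×10⁻⁵ T, B₂ = 1.63×10⁻⁵ T.
Between parallel currents the two contributions point in opposite directions, so they subtract. B = |B₁ − B₂| = |3.74×10⁻⁵ − 1.63×10⁻⁵| = 2.10×10⁻⁵ T.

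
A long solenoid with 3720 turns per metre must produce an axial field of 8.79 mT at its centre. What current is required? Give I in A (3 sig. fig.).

I ≈ 1.88 A

Inside a long solenoid B = μ₀nI with n = 3720 m⁻¹, so I = B/(μ₀n).
I = 8.79×10⁻³ / (4π×10⁻⁷ × 3720) = 1.88 A.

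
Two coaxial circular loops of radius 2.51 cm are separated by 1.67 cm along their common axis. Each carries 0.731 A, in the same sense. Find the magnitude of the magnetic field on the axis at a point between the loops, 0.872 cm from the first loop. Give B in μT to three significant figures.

B ≈ 31.3 μT

Each loop contributes B = μ₀IR²/[2(R²+z²)^(3/2)] on the axis, with z measured from that loop.
Loop 1 (z = 0.00872 m): B₁ = 1.54×10⁻⁵ T. Loop 2 (z = 0.00798 m): B₂ = 1.58×10⁻⁵ T.
The fields add: B = B₁ + B₂ = 3.13×10⁻⁵ T.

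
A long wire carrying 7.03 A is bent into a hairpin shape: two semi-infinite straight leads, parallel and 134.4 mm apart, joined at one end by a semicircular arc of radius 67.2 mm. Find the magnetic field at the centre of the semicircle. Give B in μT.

The semicircular arc contributes B_arc = μ₀I·π/(4πR) = μ₀I/(4R) = 3.29×10⁻⁵ T.
Each semi-infinite lead is at perpendicular distance R = 0.0672 m from the centre, with the perpendicular foot at its near end, so it contributes μ₀I/(4πR); both point the same way, together 2.09×10⁻⁵ T.
Arc and leads all point the same direction: B = 3.29×10⁻⁵ + 2.09×10⁻⁵ = 5.38×10⁻⁵ T.

B ≈ 53.8 μT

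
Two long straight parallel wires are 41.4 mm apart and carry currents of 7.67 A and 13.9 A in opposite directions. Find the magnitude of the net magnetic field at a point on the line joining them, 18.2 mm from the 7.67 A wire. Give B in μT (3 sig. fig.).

B ≈ 204 μT

Each long wire gives B = μ₀I/(2πd). Distances are d₁ = 0.0182 m and d₂ = 0.0232 m.
B₁ = 8.43×10⁻⁵ T, B₂ = 1.20×10⁻⁴ T.
Between antiparallel currents both contributions point the same way, so they add. B = B₁ + B₂ = 8.43×10⁻⁵ + 1.20×10⁻⁴ = 2.04×10⁻⁴ T.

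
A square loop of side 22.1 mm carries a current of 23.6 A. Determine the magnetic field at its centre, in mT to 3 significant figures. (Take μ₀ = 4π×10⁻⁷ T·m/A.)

Each side is a finite straight segment at perpendicular distance d = a/(2 tan(π/4)) = 0.01105 m from the centre, with end-angles ±π/4.
One side contributes B₁ = (μ₀I/4πd)·2 sin(π/4) = 3.02×10⁻⁴ T.
All 4 sides add in the same direction: B = 4 × 3.02×10⁻⁴ = 1.21×10⁻³ T.

B ≈ 1.21 mT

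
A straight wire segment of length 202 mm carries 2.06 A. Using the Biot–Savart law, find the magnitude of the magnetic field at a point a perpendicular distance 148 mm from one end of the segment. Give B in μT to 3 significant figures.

B ≈ 1.12 μT

For a finite straight segment, B = (μ₀I/4πd)(sinθ₁ + sinθ₂), where θ₁, θ₂ are the angles from the perpendicular to each end.
The perpendicular foot is at one end, so the two end-offsets along the wire are 0 and L = 0.202 m.
sinθ₁ = 0/√(0²+0.148²) = 0.0000; sinθ₂ = 0.202/√(0.202²+0.148²) = 0.8067.
B = (4π×10⁻⁷ × 2.06) / (4π × 0.148) × (0.0000 + 0.8067) = 1.12×10⁻⁶ T.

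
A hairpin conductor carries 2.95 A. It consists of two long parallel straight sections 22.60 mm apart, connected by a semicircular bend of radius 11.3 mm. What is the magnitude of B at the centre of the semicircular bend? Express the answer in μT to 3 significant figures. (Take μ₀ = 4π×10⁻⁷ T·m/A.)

B ≈ 134 μT

The semicircular arc contributes B_arc = μ₀I·π/(4πR) = μ₀I/(4R) = 8.20×10⁻⁵ T.
Each semi-infinite lead is at perpendicular distance R = 0.0113 m from the centre, with the perpendicular foot at its near end, so it contributes μ₀I/(4πR); both point the same way, together 5.22×10⁻⁵ T.
Arc and leads all point the same direction: B = 8.20×10⁻⁵ + 5.22×10⁻⁵ = 1.34×10⁻⁴ T.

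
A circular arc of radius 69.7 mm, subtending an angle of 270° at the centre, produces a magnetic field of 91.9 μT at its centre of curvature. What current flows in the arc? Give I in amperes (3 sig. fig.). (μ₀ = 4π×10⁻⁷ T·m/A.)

For a circular arc, B = μ₀Iφ/(4πR) with φ in radians; here φ = 4.712 rad.
So I = 4πRB/(μ₀φ) = 4π × 0.0697 × 9.19×10⁻⁵ / (4π×10⁻⁷ × 4.712) = 13.6 A.

I ≈ 13.6 A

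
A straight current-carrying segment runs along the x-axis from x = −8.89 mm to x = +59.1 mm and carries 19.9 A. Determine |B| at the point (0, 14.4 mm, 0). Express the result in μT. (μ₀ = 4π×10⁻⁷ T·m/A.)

For a finite straight segment, B = (μ₀I/4πd)(sinθ₁ + sinθ₂), where θ₁, θ₂ are the angles from the perpendicular to each end.
The perpendicular distance is d = 0.0144 m; the end-offsets along the wire are a = 0.00889 m and b = 0.0591 m.
sinθ₁ = 0.00889/√(0.00889²+0.0144²) = 0.5253; sinθ₂ = 0.0591/√(0.0591²+0.0144²) = 0.9716.
B = (4π×10⁻⁷ × 19.9) / (4π × 0.0144) × (0.5253 + 0.9716) = 2.07×10⁻⁴ T.

B ≈ 207 μT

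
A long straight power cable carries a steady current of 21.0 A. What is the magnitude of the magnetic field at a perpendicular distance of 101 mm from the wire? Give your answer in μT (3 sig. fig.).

B ≈ 41.6 μT

For an infinitely long straight wire, B = μ₀I/(2πd).
B = (4π×10⁻⁷ × 21.0) / (2π × 0.101) = 4.16×10⁻⁵ T.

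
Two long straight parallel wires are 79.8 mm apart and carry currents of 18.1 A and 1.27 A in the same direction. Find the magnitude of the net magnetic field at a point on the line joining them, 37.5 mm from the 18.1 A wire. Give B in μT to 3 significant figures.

Each long wire gives B = μ₀I/(2πd). Distances are d₁ = 0.0375 m and d₂ = 0.0423 m.
B₁ = 9.65×10⁻⁵ T, B₂ = 6.00×10⁻⁶ T.
Between parallel currents the two contributions point in opposite directions, so they subtract. B = |B₁ − B₂| = |9.65×10⁻⁵ − 6.00×10⁻⁶| = 9.05×10⁻⁵ T.

B ≈ 90.5 μT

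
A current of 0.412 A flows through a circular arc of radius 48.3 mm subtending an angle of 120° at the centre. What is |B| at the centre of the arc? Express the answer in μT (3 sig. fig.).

B ≈ 1.79 μT

The Biot–Savart field of a circular arc at its centre is B = μ₀Iφ/(4πR), with φ = 2.094 rad.
B = (4π×10⁻⁷ × 0.412 × 2.094) / (4π × 0.0483) = 1.79×10⁻⁶ T.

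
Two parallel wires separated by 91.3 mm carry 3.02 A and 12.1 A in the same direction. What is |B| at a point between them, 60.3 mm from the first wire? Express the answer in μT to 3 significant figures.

Each long wire gives B = μ₀I/(2πd). Distances are d₁ = 0.0603 m and d₂ = 0.031 m.
B₁ = 1.00×10⁻⁵ T, B₂ = 7.81×10⁻⁵ T.
Between parallel currents the two contributions point in opposite directions, so they subtract. B = |B₁ − B₂| = |1.00×10⁻⁵ − 7.81×10⁻⁵| = 6.80×10⁻⁵ T.

B ≈ 68.0 μT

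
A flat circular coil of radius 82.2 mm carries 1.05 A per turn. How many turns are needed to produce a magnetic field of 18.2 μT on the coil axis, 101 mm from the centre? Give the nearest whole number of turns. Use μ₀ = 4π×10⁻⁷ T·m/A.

N = 9

For an N-turn coil, B = Nμ₀IR²/[2(R²+z²)^(3/2)]. A single turn gives B₁ = 2.02×10⁻⁶ T with R = 0.0822 m, z = 0.101 m.
N = B/B₁ = 1.82×10⁻⁵ / 2.02×10⁻⁶ = 9.02.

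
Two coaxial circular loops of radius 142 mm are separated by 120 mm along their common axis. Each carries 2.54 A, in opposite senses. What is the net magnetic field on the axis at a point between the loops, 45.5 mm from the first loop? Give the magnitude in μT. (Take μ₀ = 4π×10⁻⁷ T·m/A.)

B ≈ 1.90 μT

Each loop contributes B = μ₀IR²/[2(R²+z²)^(3/2)] on the axis, with z measured from that loop.
Loop 1 (z = 0.0455 m): B₁ = 9.71×10⁻⁶ T. Loop 2 (z = 0.0745 m): B₂ = 7.80×10⁻⁶ T.
The fields oppose: B = |B₁ − B₂| = 1.90×10⁻⁶ T.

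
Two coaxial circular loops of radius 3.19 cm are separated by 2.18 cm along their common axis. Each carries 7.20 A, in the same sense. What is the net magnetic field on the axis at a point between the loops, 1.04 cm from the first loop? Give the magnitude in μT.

Each loop contributes B = μ₀IR²/[2(R²+z²)^(3/2)] on the axis, with z measured from that loop.
Loop 1 (z = 0.0104 m): B₁ = 1.22×10⁻⁴ T. Loop 2 (z = 0.0114 m): B₂ = 1.18×10⁻⁴ T.
The fields add: B = B₁ + B₂ = 2.40×10⁻⁴ T.

B ≈ 240 μT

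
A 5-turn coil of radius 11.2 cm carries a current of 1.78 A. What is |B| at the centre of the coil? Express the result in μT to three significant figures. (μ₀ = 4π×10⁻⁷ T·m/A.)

For an N-turn flat coil, B = Nμ₀I/(2R) with R = 0.112 m.
B = 5 × 9.99×10⁻⁶ T = 4.99×10⁻⁵ T.

B ≈ 49.9 μT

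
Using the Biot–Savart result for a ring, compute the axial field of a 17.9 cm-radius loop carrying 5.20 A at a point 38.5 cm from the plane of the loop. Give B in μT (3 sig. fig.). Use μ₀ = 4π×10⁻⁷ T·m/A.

On the axis of a circular loop, B = μ₀IR² / [2(R²+z²)^(3/2)].
R² + z² = (0.179)² + (0.385)² = 0.1803 m², and (R²+z²)^(3/2) = 7.65×10⁻² m³.
B = (4π×10⁻⁷ × 5.20 × 0.03204) / (2 × 7.65×10⁻²) = 1.37×10⁻⁶ T.

B ≈ 1.37 μT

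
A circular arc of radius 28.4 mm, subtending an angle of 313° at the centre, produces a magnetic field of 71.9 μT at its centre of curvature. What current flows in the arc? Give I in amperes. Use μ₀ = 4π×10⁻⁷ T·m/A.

I ≈ 3.74 A

For a circular arc, B = μ₀Iφ/(4πR) with φ in radians; here φ = 5.463 rad.
So I = 4πRB/(μ₀φ) = 4π × 0.0284 × 7.19×10⁻⁵ / (4π×10⁻⁷ × 5.463) = 3.74 A.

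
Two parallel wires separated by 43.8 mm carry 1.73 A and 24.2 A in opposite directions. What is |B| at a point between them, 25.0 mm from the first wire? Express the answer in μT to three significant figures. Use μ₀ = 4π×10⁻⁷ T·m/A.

B ≈ 271 μT

Each long wire gives B = μ₀I/(2πd). Distances are d₁ = 0.025 m and d₂ = 0.0188 m.
B₁ = 1.38×10⁻⁵ T, B₂ = 2.57×10⁻⁴ T.
Between antiparallel currents both contributions point the same way, so they add. B = B₁ + B₂ = 1.38×10⁻⁵ + 2.57×10⁻⁴ = 2.71×10⁻⁴ T.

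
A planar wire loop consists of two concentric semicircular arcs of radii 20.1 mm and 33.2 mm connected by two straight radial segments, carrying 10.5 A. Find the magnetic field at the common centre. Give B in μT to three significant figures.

The radial connectors point toward the centre, so dl × r̂ = 0 and they contribute nothing.
Each semicircle gives μ₀I/(4R): inner arc 1.64×10⁻⁴ T, outer arc 9.94×10⁻⁵ T.
The two arcs carry current in opposite angular senses, so their fields oppose: B = |1.64×10⁻⁴ − 9.94×10⁻⁵| = 6.48×10⁻⁵ T.

B ≈ 64.8 μT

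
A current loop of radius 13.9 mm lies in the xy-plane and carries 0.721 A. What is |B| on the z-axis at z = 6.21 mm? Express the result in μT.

B ≈ 24.8 μT

On the axis of a circular loop, B = μ₀IR² / [2(R²+z²)^(3/2)].
R² + z² = (0.0139)² + (0.00621)² = 0.0002318 m², and (R²+z²)^(3/2) = 3.53×10⁻⁶ m³.
B = (4π×10⁻⁷ × 0.721 × 0.0001932) / (2 × 3.53×10⁻⁶) = 2.48×10⁻⁵ T.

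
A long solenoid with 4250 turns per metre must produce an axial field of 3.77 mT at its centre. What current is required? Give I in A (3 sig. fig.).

I ≈ 0.706 A

Inside a long solenoid B = μ₀nI with n = 4250 m⁻¹, so I = B/(μ₀n).
I = 3.77×10⁻³ / (4π×10⁻⁷ × 4250) = 0.706 A.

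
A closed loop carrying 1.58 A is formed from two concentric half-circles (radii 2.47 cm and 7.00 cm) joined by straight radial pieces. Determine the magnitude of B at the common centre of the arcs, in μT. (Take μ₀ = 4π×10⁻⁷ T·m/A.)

The radial connectors point toward the centre, so dl × r̂ = 0 and they contribute nothing.
Each semicircle gives μ₀I/(4R): inner arc 2.01×10⁻⁵ T, outer arc 7.09×10⁻⁶ T.
The two arcs carry current in opposite angular senses, so their fields oppose: B = |2.01×10⁻⁵ − 7.09×10⁻⁶| = 1.30×10⁻⁵ T.

B ≈ 13.0 μT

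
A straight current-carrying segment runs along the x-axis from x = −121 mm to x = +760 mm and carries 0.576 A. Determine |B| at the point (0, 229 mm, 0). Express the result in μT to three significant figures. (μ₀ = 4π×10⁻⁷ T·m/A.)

B ≈ 0.358 μT

For a finite straight segment, B = (μ₀I/4πd)(sinθ₁ + sinθ₂), where θ₁, θ₂ are the angles from the perpendicular to each end.
The perpendicular distance is d = 0.229 m; the end-offsets along the wire are a = 0.121 m and b = 0.76 m.
sinθ₁ = 0.121/√(0.121²+0.229²) = 0.4672; sinθ₂ = 0.76/√(0.76²+0.229²) = 0.9575.
B = (4π×10⁻⁷ × 0.576) / (4π × 0.229) × (0.4672 + 0.9575) = 3.58×10⁻⁷ T.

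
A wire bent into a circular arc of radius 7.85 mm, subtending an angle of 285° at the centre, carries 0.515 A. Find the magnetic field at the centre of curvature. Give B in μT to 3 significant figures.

The Biot–Savart field of a circular arc at its centre is B = μ₀Iφ/(4πR), with φ = 4.974 rad.
B = (4π×10⁻⁷ × 0.515 × 4.974) / (4π × 0.00785) = 3.26×10⁻⁵ T.

B ≈ 32.6 μT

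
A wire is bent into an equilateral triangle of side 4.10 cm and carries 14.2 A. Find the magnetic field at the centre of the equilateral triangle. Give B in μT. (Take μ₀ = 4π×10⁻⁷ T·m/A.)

Each side is a finite straight segment at perpendicular distance d = a/(2 tan(π/3)) = 0.01184 m from the centre, with end-angles ±π/3.
One side contributes B₁ = (μ₀I/4πd)·2 sin(π/3) = 2.08×10⁻⁴ T.
All 3 sides add in the same direction: B = 3 × 2.08×10⁻⁴ = 6.23×10⁻⁴ T.

B ≈ 623 μT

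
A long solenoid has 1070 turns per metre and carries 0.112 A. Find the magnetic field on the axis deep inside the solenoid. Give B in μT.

Inside a long solenoid, B = μ₀nI with n = 1070 turns/m.
B = 4π×10⁻⁷ × 1070 × 0.112 = 1.51×10⁻⁴ T.

B ≈ 151 μT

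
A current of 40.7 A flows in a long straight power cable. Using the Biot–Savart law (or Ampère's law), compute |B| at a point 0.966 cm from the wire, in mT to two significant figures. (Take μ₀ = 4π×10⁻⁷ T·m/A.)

For an infinitely long straight wire, B = μ₀I/(2πd).
B = (4π×10⁻⁷ × 40.7) / (2π × 0.00966) = 8.43×10⁻⁴ T.

B ≈ 0.84 mT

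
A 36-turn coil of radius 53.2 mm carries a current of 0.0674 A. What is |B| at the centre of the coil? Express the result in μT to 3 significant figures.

B ≈ 28.7 μT

For an N-turn flat coil, B = Nμ₀I/(2R) with R = 0.0532 m.
B = 36 × 7.96×10⁻⁷ T = 2.87×10⁻⁵ T.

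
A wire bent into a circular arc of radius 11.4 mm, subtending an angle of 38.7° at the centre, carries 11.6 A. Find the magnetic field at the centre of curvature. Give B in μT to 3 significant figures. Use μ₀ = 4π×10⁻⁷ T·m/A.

The Biot–Savart field of a circular arc at its centre is B = μ₀Iφ/(4πR), with φ = 0.6754 rad.
B = (4π×10⁻⁷ × 11.6 × 0.6754) / (4π × 0.0114) = 6.87×10⁻⁵ T.

B ≈ 68.7 μT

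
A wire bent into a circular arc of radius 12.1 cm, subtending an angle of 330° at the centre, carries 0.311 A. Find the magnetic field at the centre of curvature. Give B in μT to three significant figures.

The Biot–Savart field of a circular arc at its centre is B = μ₀Iφ/(4πR), with φ = 5.76 rad.
B = (4π×10⁻⁷ × 0.311 × 5.76) / (4π × 0.121) = 1.48×10⁻⁶ T.

B ≈ 1.48 μT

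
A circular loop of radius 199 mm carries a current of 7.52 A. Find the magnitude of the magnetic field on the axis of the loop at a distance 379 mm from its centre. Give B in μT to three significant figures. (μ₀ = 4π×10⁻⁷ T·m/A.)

B ≈ 2.39 μT

On the axis of a circular loop, B = μ₀IR² / [2(R²+z²)^(3/2)].
R² + z² = (0.199)² + (0.379)² = 0.1832 m², and (R²+z²)^(3/2) = 7.84×10⁻² m³.
B = (4π×10⁻⁷ × 7.52 × 0.0396) / (2 × 7.84×10⁻²) = 2.39×10⁻⁶ T.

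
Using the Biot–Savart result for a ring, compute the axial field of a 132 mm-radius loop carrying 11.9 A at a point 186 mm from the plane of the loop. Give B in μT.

B ≈ 11.0 μT

On the axis of a circular loop, B = μ₀IR² / [2(R²+z²)^(3/2)].
R² + z² = (0.132)² + (0.186)² = 0.05202 m², and (R²+z²)^(3/2) = 1.19×10⁻² m³.
B = (4π×10⁻⁷ × 11.9 × 0.01742) / (2 × 1.19×10⁻²) = 1.10×10⁻⁵ T.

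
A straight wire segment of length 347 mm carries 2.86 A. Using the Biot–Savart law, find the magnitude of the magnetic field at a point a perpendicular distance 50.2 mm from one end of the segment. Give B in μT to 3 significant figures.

For a finite straight segment, B = (μ₀I/4πd)(sinθ₁ + sinθ₂), where θ₁, θ₂ are the angles from the perpendicular to each end.
The perpendicular foot is at one end, so the two end-offsets along the wire are 0 and L = 0.347 m.
sinθ₁ = 0/√(0²+0.0502²) = 0.0000; sinθ₂ = 0.347/√(0.347²+0.0502²) = 0.9897.
B = (4π×10⁻⁷ × 2.86) / (4π × 0.0502) × (0.0000 + 0.9897) = 5.64×10⁻⁶ T.

B ≈ 5.64 μT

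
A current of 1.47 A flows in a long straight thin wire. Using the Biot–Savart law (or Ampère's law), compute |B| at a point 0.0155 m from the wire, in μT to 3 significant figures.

For an infinitely long straight wire, B = μ₀I/(2πd).
B = (4π×10⁻⁷ × 1.47) / (2π × 0.0155) = 1.90×10⁻⁵ T.

B ≈ 19.0 μT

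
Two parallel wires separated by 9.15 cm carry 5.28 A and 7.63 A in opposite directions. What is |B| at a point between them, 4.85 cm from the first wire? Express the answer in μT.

B ≈ 57.3 μT

Each long wire gives B = μ₀I/(2πd). Distances are d₁ = 0.0485 m and d₂ = 0.043 m.
B₁ = 2.18×10⁻⁵ T, B₂ = 3.55×10⁻⁵ T.
Between antiparallel currents both contributions point the same way, so they add. B = B₁ + B₂ = 2.18×10⁻⁵ + 3.55×10⁻⁵ = 5.73×10⁻⁵ T.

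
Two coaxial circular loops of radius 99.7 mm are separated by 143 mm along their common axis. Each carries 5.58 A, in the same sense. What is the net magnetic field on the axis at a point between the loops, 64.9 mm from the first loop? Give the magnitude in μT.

Each loop contributes B = μ₀IR²/[2(R²+z²)^(3/2)] on the axis, with z measured from that loop.
Loop 1 (z = 0.0649 m): B₁ = 2.07×10⁻⁵ T. Loop 2 (z = 0.0781 m): B₂ = 1.72×10⁻⁵ T.
The fields add: B = B₁ + B₂ = 3.79×10⁻⁵ T.

B ≈ 37.9 μT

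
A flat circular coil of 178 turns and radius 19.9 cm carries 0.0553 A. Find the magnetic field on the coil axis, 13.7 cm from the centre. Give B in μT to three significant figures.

B ≈ 17.4 μT

For an N-turn flat coil, B = Nμ₀IR²/[2(R²+z²)^(3/2)] with R = 0.199 m, z = 0.137 m.
B = 178 × 9.76×10⁻⁸ T = 1.74×10⁻⁵ T.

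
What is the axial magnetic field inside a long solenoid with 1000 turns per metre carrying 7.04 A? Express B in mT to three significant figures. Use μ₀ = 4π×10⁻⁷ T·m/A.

Inside a long solenoid, B = μ₀nI with n = 1000 turns/m.
B = 4π×10⁻⁷ × 1000 × 7.04 = 8.85×10⁻³ T.

B ≈ 8.85 mT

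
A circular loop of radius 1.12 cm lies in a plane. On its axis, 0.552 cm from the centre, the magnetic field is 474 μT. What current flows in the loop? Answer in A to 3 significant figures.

On the axis of a loop, B = μ₀IR²/[2(R²+z²)^(3/2)], so I = 2B(R²+z²)^(3/2)/(μ₀R²).
R² + z² = 0.0001254 + 3.047×10⁻⁵ = 0.0001559 m²; raised to 3/2 gives 1.95×10⁻⁶ m³.
I = 2 × 4.74×10⁻⁴ × 1.95×10⁻⁶ / (1.26×10⁻⁶ × 0.0001254) = 11.7 A.

I ≈ 11.7 A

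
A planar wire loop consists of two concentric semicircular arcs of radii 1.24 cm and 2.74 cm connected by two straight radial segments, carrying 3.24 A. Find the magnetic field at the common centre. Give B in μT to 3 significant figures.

The radial connectors point toward the centre, so dl × r̂ = 0 and they contribute nothing.
Each semicircle gives μ₀I/(4R): inner arc 8.21×10⁻⁵ T, outer arc 3.71×10⁻⁵ T.
The two arcs carry current in opposite angular senses, so their fields oppose: B = |8.21×10⁻⁵ − 3.71×10⁻⁵| = 4.49×10⁻⁵ T.

B ≈ 44.9 μT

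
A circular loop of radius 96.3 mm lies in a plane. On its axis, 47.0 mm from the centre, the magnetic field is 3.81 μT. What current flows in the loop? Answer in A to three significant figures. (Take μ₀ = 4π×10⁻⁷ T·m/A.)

On the axis of a loop, B = μ₀IR²/[2(R²+z²)^(3/2)], so I = 2B(R²+z²)^(3/2)/(μ₀R²).
R² + z² = 0.009274 + 0.002209 = 0.01148 m²; raised to 3/2 gives 1.23×10⁻³ m³.
I = 2 × 3.81×10⁻⁶ × 1.23×10⁻³ / (1.26×10⁻⁶ × 0.009274) = 0.805 A.

I ≈ 0.805 A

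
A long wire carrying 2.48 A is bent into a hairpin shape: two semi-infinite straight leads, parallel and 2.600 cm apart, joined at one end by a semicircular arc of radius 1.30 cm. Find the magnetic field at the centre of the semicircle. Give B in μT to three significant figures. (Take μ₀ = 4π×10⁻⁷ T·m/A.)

The semicircular arc contributes B_arc = μ₀I·π/(4πR) = μ₀I/(4R) = 5.99×10⁻⁵ T.
Each semi-infinite lead is at perpendicular distance R = 0.013 m from the centre, with the perpendicular foot at its near end, so it contributes μ₀I/(4πR); both point the same way, together 3.82×10⁻⁵ T.
Arc and leads all point the same direction: B = 5.99×10⁻⁵ + 3.82×10⁻⁵ = 9.81×10⁻⁵ T.

B ≈ 98.1 μT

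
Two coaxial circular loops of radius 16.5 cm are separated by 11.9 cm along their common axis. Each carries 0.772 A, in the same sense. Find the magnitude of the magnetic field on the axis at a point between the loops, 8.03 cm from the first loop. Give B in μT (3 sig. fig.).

B ≈ 4.85 μT

Each loop contributes B = μ₀IR²/[2(R²+z²)^(3/2)] on the axis, with z measured from that loop.
Loop 1 (z = 0.0803 m): B₁ = 2.14×10⁻⁶ T. Loop 2 (z = 0.0387 m): B₂ = 2.71×10⁻⁶ T.
The fields add: B = B₁ + B₂ = 4.85×10⁻⁶ T.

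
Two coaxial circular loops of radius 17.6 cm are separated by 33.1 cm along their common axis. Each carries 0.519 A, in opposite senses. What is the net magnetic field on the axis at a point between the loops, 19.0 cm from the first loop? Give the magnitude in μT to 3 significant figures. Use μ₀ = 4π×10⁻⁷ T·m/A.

Each loop contributes B = μ₀IR²/[2(R²+z²)^(3/2)] on the axis, with z measured from that loop.
Loop 1 (z = 0.19 m): B₁ = 5.81×10⁻⁷ T. Loop 2 (z = 0.141 m): B₂ = 8.81×10⁻⁷ T.
The fields oppose: B = |B₁ − B₂| = 2.99×10⁻⁷ T.

B ≈ 0.299 μT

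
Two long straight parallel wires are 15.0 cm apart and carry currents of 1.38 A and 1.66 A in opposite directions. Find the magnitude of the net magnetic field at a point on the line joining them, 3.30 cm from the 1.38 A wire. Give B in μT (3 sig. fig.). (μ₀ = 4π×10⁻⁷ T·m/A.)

B ≈ 11.2 μT

Each long wire gives B = μ₀I/(2πd). Distances are d₁ = 0.033 m and d₂ = 0.117 m.
B₁ = 8.36×10⁻⁶ T, B₂ = 2.84×10⁻⁶ T.
Between antiparallel currents both contributions point the same way, so they add. B = B₁ + B₂ = 8.36×10⁻⁶ + 2.84×10⁻⁶ = 1.12×10⁻⁵ T.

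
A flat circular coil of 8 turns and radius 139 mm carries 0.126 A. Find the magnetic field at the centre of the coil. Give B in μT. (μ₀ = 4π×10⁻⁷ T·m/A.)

For an N-turn flat coil, B = Nμ₀I/(2R) with R = 0.139 m.
B = 8 × 5.70×10⁻⁷ T = 4.56×10⁻⁶ T.

B ≈ 4.56 μT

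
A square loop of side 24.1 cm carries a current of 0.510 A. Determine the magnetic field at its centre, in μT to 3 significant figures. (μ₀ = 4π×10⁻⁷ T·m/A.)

B ≈ 2.39 μT

Each side is a finite straight segment at perpendicular distance d = a/(2 tan(π/4)) = 0.1205 m from the centre, with end-angles ±π/4.
One side contributes B₁ = (μ₀I/4πd)·2 sin(π/4) = 5.99×10⁻⁷ T.
All 4 sides add in the same direction: B = 4 × 5.99×10⁻⁷ = 2.39×10⁻⁶ T.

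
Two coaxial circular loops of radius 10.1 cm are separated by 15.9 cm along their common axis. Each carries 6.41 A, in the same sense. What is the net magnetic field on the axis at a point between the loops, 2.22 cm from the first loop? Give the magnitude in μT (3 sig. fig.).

Each loop contributes B = μ₀IR²/[2(R²+z²)^(3/2)] on the axis, with z measured from that loop.
Loop 1 (z = 0.0222 m): B₁ = 3.72×10⁻⁵ T. Loop 2 (z = 0.1368 m): B₂ = 8.36×10⁻⁶ T.
The fields add: B = B₁ + B₂ = 4.55×10⁻⁵ T.

B ≈ 45.5 μT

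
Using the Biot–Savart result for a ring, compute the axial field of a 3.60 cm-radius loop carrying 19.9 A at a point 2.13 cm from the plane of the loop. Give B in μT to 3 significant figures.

B ≈ 221 μT

On the axis of a circular loop, B = μ₀IR² / [2(R²+z²)^(3/2)].
R² + z² = (0.036)² + (0.0213)² = 0.00175 m², and (R²+z²)^(3/2) = 7.32×10⁻⁵ m³.
B = (4π×10⁻⁷ × 19.9 × 0.001296) / (2 × 7.32×10⁻⁵) = 2.21×10⁻⁴ T.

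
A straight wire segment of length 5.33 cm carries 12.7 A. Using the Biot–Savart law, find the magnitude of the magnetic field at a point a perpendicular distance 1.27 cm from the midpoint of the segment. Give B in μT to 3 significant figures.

B ≈ 181 μT

For a finite straight segment, B = (μ₀I/4πd)(sinθ₁ + sinθ₂), where θ₁, θ₂ are the angles from the perpendicular to each end.
The perpendicular from the point meets the wire at its midpoint, so each end is L/2 = 0.02665 m away along the wire.
sinθ₁ = 0.02665/√(0.02665²+0.0127²) = 0.9027; sinθ₂ = 0.02665/√(0.02665²+0.0127²) = 0.9027.
B = (4π×10⁻⁷ × 12.7) / (4π × 0.0127) × (0.9027 + 0.9027) = 1.81×10⁻⁴ T.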